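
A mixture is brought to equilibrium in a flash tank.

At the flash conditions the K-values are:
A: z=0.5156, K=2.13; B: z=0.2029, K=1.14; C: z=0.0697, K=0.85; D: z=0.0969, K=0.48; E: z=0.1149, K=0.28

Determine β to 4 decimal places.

Newton iteration, β⁰ = 0.5:
  β = 0.5000: g = 0.19018, g' = -0.4674 → β = 0.9069
  β = 0.9069: g = -0.03289, g' = -0.7542 → β = 0.8633
  β = 0.8633: g = -0.00178, g' = -0.6761 → β = 0.8607
Converged at β = 0.8606.

β = 0.8606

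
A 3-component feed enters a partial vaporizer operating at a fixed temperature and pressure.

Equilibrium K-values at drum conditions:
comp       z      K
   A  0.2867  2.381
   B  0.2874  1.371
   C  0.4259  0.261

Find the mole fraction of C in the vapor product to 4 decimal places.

Iterate (Newton) starting at β = 0.5:
  β = 0.5000: g = -0.17504, g' = -0.8046 → β = 0.2824
  β = 0.2824: g = -0.01642, g' = -0.6869 → β = 0.2585
Converged at β = 0.2585.
Compositions from xᵢ = zᵢ/(1+β(Kᵢ−1)), yᵢ = Kᵢxᵢ:
  A: x = 0.2113, y = 0.5030
  B: x = 0.2622, y = 0.3595
  C: x = 0.5265, y = 0.1374

y_C = 0.1374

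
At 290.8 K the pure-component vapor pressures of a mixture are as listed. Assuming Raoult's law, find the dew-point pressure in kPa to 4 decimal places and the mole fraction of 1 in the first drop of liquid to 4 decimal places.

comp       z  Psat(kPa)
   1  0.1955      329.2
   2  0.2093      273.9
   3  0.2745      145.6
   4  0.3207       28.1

Pdew = 68.2309 kPa, x_1 = 0.0405

At the dew point ψ → 1, so Σzᵢ/Kᵢ = 1 with Kᵢ = Pᵢˢᵃᵗ/P ⇒ 1/P = Σzᵢ/Pᵢˢᵃᵗ.
1/P = 0.1955/329.2 + 0.2093/273.9 + 0.2745/145.6 + 0.3207/28.1 = 0.0146561 ⇒ P = 68.2309 kPa
xᵢ = zᵢP/Pᵢˢᵃᵗ ⇒ x_1 = 0.1955·68.2309/329.2 = 0.0405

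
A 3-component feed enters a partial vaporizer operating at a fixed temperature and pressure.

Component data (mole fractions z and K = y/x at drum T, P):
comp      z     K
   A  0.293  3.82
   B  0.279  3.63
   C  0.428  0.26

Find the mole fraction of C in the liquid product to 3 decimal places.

x_C = 0.786

Material balance + equilibrium reduce to Σ zᵢ(Kᵢ−1)/(1+β(Kᵢ−1)) = 0.
Feasibility: ΣzᵢKᵢ = 2.243, Σzᵢ/Kᵢ = 1.800 — both > 1, two phases present.
Newton iteration, β⁰ = 0.5:
  β = 0.500: g = 0.1571, g' = -1.352 → β = 0.616
Converged at β = 0.616.
Compositions from xᵢ = zᵢ/(1+β(Kᵢ−1)), yᵢ = Kᵢxᵢ:
  A: x = 0.107, y = 0.409
  B: x = 0.106, y = 0.387
  C: x = 0.786, y = 0.204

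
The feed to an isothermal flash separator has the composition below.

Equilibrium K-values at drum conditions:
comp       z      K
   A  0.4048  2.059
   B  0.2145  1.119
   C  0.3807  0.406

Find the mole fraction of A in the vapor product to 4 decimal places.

Let ψ = V/F and solve Σ zᵢ(Kᵢ−1)/(1+ψ(Kᵢ−1)) = 0.
Feasibility: ΣzᵢKᵢ = 1.2281, Σzᵢ/Kᵢ = 1.3260 — both > 1, two phases present.
Iterate (Newton) starting at ψ = 0.42:
  ψ = 0.4200: g = 0.01972, g' = -0.4587 → ψ = 0.4630
  ψ = 0.4630: g = -0.00007, g' = -0.4627 → ψ = 0.4628
Converged at ψ = 0.4628.
Compositions from xᵢ = zᵢ/(1+ψ(Kᵢ−1)), yᵢ = Kᵢxᵢ:
  A: x = 0.2717, y = 0.5593
  B: x = 0.2033, y = 0.2275
  C: x = 0.5250, y = 0.2132

y_A = 0.5593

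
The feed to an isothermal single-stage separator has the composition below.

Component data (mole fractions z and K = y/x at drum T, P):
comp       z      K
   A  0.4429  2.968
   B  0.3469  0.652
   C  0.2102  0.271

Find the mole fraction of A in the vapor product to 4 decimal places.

Let ψ = V/F and solve Σ zᵢ(Kᵢ−1)/(1+ψ(Kᵢ−1)) = 0.
Check two-phase: ΣzᵢKᵢ = 1.5977 > 1 and Σzᵢ/Kᵢ = 1.4569 > 1, so g(0) = 0.5977 > 0 and g(1) = -0.4569 < 0.
Newton iteration, ψ⁰ = 0.5:
  ψ = 0.5000: g = 0.05205, g' = -0.7740 → ψ = 0.5673
  ψ = 0.5673: g = 0.00016, g' = -0.7730 → ψ = 0.5675
Converged at ψ = 0.5675.
Compositions from xᵢ = zᵢ/(1+ψ(Kᵢ−1)), yᵢ = Kᵢxᵢ:
  A: x = 0.2092, y = 0.6210
  B: x = 0.4323, y = 0.2818
  C: x = 0.3585, y = 0.0972

y_A = 0.6210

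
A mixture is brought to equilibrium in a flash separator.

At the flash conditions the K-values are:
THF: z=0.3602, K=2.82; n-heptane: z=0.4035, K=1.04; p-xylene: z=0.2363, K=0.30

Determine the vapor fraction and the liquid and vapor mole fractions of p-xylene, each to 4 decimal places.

Newton iteration, ψ⁰ = 0.61:
  ψ = 0.6100: g = 0.03775, g' = -0.6212 → ψ = 0.6708
  ψ = 0.6708: g = -0.00091, g' = -0.6540 → ψ = 0.6694
Converged at ψ = 0.6694.
Compositions from xᵢ = zᵢ/(1+ψ(Kᵢ−1)), yᵢ = Kᵢxᵢ:
  THF: x = 0.1624, y = 0.4579
  n-heptane: x = 0.3930, y = 0.4087
  p-xylene: x = 0.4446, y = 0.1334

ψ = 0.6694, x_p-xylene = 0.4446, y_p-xylene = 0.1334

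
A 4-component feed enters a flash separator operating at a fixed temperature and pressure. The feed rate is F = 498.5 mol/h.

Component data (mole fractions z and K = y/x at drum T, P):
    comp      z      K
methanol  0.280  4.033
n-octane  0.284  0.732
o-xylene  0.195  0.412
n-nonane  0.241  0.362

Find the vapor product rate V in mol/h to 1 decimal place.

V = 166.6 mol/h

Newton iteration, β⁰ = 0.55:
  β = 0.550: g = -0.1773, g' = -0.770 → β = 0.320
  β = 0.320: g = 0.0136, g' = -0.945 → β = 0.334
Converged at β = 0.334.
Then V = β·F = 0.3342·498.5 = 166.6 mol/h and L = F − V = 331.9 mol/h.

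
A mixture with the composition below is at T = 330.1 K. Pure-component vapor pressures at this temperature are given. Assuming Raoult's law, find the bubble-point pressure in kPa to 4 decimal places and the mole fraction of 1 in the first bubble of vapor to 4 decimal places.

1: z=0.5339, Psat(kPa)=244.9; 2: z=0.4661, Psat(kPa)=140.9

At the bubble point ψ → 0, so ΣzᵢKᵢ = 1 with Kᵢ = Pᵢˢᵃᵗ/P ⇒ P = ΣzᵢPᵢˢᵃᵗ.
P = 0.5339·244.9 + 0.4661·140.9 = 196.4256 kPa
yᵢ = zᵢPᵢˢᵃᵗ/P ⇒ y_1 = 0.5339·244.9/196.4256 = 0.6657

Pbub = 196.4256 kPa, y_1 = 0.6657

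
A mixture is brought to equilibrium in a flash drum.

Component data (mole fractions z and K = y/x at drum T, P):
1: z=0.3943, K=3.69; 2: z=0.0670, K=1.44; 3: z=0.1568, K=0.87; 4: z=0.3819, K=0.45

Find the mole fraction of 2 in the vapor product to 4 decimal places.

Material balance + equilibrium reduce to Σ zᵢ(Kᵢ−1)/(1+ψ(Kᵢ−1)) = 0.
g(0) = ΣzᵢKᵢ − 1 = 0.8597 and g(1) = 1 − Σzᵢ/Kᵢ = -0.1823, so a root lies in (0, 1).
Newton iteration, ψ⁰ = 0.42:
  ψ = 0.4200: g = 0.22819, g' = -0.8366 → ψ = 0.6928
  ψ = 0.6928: g = 0.03125, g' = -0.6603 → ψ = 0.7401
  ψ = 0.7401: g = 0.00008, g' = -0.6582 → ψ = 0.7402
Converged at ψ = 0.7402.
Compositions from xᵢ = zᵢ/(1+ψ(Kᵢ−1)), yᵢ = Kᵢxᵢ:
  1: x = 0.1318, y = 0.4864
  2: x = 0.0505, y = 0.0728
  3: x = 0.1735, y = 0.1509
  4: x = 0.6441, y = 0.2899

y_2 = 0.0728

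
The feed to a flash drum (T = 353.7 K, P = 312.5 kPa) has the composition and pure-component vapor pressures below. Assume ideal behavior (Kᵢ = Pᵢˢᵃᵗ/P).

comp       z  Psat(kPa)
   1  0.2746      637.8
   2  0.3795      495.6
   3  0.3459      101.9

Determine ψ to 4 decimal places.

ψ = 0.5148

Raoult's law: Kᵢ = Pᵢˢᵃᵗ/P = Pᵢˢᵃᵗ/312.5.
  K_1 = 637.8/312.5 = 2.040960, K_2 = 495.6/312.5 = 1.585920, K_3 = 101.9/312.5 = 0.326080
Rachford–Rice: g(ψ) = Σ zᵢ(Kᵢ−1)/(1+ψ(Kᵢ−1)) = 0.
Check two-phase: ΣzᵢKᵢ = 1.2751 > 1 and Σzᵢ/Kᵢ = 1.4346 > 1, so g(0) = 0.2751 > 0 and g(1) = -0.4346 < 0.
Newton–Raphson from ψ = 0.5:
  ψ = 0.5000: g = 0.00840, g' = -0.5640 → ψ = 0.5149
  ψ = 0.5149: g = -0.00005, g' = -0.5714 → ψ = 0.5148
Converged at ψ = 0.5148.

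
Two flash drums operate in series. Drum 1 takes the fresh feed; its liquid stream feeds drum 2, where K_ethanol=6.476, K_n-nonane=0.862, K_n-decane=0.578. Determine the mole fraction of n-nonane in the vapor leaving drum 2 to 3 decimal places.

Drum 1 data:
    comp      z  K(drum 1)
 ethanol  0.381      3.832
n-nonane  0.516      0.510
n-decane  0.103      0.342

y_n-nonane (drum 2) = 0.650

Drum 1:
Iterate (Newton) starting at ψ₁ = 0.52:
  ψ₁ = 0.520: g = -0.0059, g' = -0.826 → ψ₁ = 0.513
Converged at ψ₁ = 0.513.
Drum-1 compositions:
  ethanol: x = 0.155, y = 0.595
  n-nonane: x = 0.689, y = 0.351
  n-decane: x = 0.155, y = 0.053
Drum-2 feed = drum-1 liquid: z₂ = (0.1554, 0.6892, 0.1555).
Drum 2:
Let ψ₂ = V/F and solve Σ zᵢ(Kᵢ−1)/(1+ψ₂(Kᵢ−1)) = 0.
Check two-phase: ΣzᵢKᵢ = 1.690 > 1 and Σzᵢ/Kᵢ = 1.092 > 1, so g(0) = 0.690 > 0 and g(1) = -0.092 < 0.
Iterate (Newton) starting at ψ₂ = 0.57:
  ψ₂ = 0.570: g = 0.0168, g' = -0.338 → ψ₂ = 0.620
  ψ₂ = 0.620: g = 0.0008, g' = -0.308 → ψ₂ = 0.622
Converged at ψ₂ = 0.622.
  ethanol: x = 0.035, y = 0.228
  n-nonane: x = 0.754, y = 0.650
  n-decane: x = 0.211, y = 0.122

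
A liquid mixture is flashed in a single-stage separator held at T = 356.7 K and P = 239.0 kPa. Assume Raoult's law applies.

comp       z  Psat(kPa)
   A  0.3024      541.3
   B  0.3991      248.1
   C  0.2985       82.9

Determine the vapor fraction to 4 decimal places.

ψ = 0.4113

Raoult's law: Kᵢ = Pᵢˢᵃᵗ/P = Pᵢˢᵃᵗ/239.0.
  K_A = 541.3/239.0 = 2.264854, K_B = 248.1/239.0 = 1.038075, K_C = 82.9/239.0 = 0.346862
Let ψ = V/F and solve Σ zᵢ(Kᵢ−1)/(1+ψ(Kᵢ−1)) = 0.
Check two-phase: ΣzᵢKᵢ = 1.2027 > 1 and Σzᵢ/Kᵢ = 1.3786 > 1, so g(0) = 0.2027 > 0 and g(1) = -0.3786 < 0.
Newton–Raphson from ψ = 0.5:
  ψ = 0.5000: g = -0.04028, g' = -0.4629 → ψ = 0.4130
  ψ = 0.4130: g = -0.00076, g' = -0.4481 → ψ = 0.4113
Converged at ψ = 0.4113.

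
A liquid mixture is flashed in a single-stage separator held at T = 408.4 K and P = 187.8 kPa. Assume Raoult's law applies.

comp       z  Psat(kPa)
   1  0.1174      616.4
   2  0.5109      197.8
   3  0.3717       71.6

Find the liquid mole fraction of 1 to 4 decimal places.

Raoult's law: Kᵢ = Pᵢˢᵃᵗ/P = Pᵢˢᵃᵗ/187.8.
  K_1 = 616.4/187.8 = 3.282215, K_2 = 197.8/187.8 = 1.053248, K_3 = 71.6/187.8 = 0.381257
Material balance + equilibrium reduce to Σ zᵢ(Kᵢ−1)/(1+ψ(Kᵢ−1)) = 0.
Feasibility: ΣzᵢKᵢ = 1.0651, Σzᵢ/Kᵢ = 1.4958 — both > 1, two phases present.
Iterate (Newton) starting at ψ = 0.33:
  ψ = 0.3300: g = -0.10943, g' = -0.4250 → ψ = 0.0725
  ψ = 0.0725: g = 0.01618, g' = -0.6075 → ψ = 0.0992
  ψ = 0.0992: g = 0.00052, g' = -0.5695 → ψ = 0.1001
Converged at ψ = 0.1001.
Compositions from xᵢ = zᵢ/(1+ψ(Kᵢ−1)), yᵢ = Kᵢxᵢ:
  1: x = 0.0956, y = 0.3137
  2: x = 0.5082, y = 0.5353
  3: x = 0.3962, y = 0.1511

x_1 = 0.0956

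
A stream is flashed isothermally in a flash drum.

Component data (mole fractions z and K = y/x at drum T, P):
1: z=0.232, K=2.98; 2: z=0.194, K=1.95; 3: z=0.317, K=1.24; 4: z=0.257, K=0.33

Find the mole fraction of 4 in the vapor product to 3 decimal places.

y_4 = 0.174

Material balance + equilibrium reduce to Σ zᵢ(Kᵢ−1)/(1+V/F(Kᵢ−1)) = 0.
g(0) = ΣzᵢKᵢ − 1 = 0.548 and g(1) = 1 − Σzᵢ/Kᵢ = -0.212, so a root lies in (0, 1).
Newton–Raphson from V/F = 0.65:
  V/F = 0.650: g = 0.0756, g' = -0.617 → V/F = 0.773
  V/F = 0.773: g = -0.0049, g' = -0.709 → V/F = 0.766
Converged at V/F = 0.766.
Compositions from xᵢ = zᵢ/(1+V/F(Kᵢ−1)), yᵢ = Kᵢxᵢ:
  1: x = 0.092, y = 0.275
  2: x = 0.112, y = 0.219
  3: x = 0.268, y = 0.332
  4: x = 0.528, y = 0.174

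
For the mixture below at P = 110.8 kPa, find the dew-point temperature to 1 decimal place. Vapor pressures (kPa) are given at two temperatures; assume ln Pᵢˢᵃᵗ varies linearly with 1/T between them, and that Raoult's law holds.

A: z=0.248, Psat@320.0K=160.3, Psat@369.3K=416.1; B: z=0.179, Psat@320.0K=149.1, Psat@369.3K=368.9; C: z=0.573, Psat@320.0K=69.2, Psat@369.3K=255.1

Dew-point temperature: Σzᵢ·P/Pᵢˢᵃᵗ(T) = 1. Interpolate ln Pᵢˢᵃᵗ = aᵢ + bᵢ/T.
  T = 320.0 K: ΣzᵢP/Pᵢˢᵃᵗ = 1.2219
  T = 369.3 K: ΣzᵢP/Pᵢˢᵃᵗ = 0.3687
  T = 344.6 K: ΣzᵢP/Pᵢˢᵃᵗ = 0.6415
  T = 332.3 K: ΣzᵢP/Pᵢˢᵃᵗ = 0.8740
  T = 326.1 K: ΣzᵢP/Pᵢˢᵃᵗ = 1.0313
  T = 329.2 K: ΣzᵢP/Pᵢˢᵃᵗ = 0.9486
  T = 327.6 K: ΣzᵢP/Pᵢˢᵃᵗ = 0.9902
Interpolating between 326.1 K and 327.6 K gives T ≈ 327.2 K.

T = 327.2 K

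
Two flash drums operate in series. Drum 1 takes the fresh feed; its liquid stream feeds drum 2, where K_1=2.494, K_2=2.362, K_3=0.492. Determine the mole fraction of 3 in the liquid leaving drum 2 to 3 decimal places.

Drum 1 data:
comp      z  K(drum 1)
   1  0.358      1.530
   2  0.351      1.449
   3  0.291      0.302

x_3 (drum 2) = 0.737

Drum 1:
Rachford–Rice: g(ψ₁) = Σ zᵢ(Kᵢ−1)/(1+ψ₁(Kᵢ−1)) = 0.
Feasibility: ΣzᵢKᵢ = 1.144, Σzᵢ/Kᵢ = 1.440 — both > 1, two phases present.
Newton–Raphson from ψ₁ = 0.5:
  ψ₁ = 0.500: g = -0.0333, g' = -0.445 → ψ₁ = 0.425
  ψ₁ = 0.425: g = -0.0016, g' = -0.404 → ψ₁ = 0.421
Converged at ψ₁ = 0.421.
Drum-1 compositions:
  1: x = 0.293, y = 0.448
  2: x = 0.295, y = 0.428
  3: x = 0.412, y = 0.124
Drum-2 feed = drum-1 liquid: z₂ = (0.2927, 0.2952, 0.4121).
Drum 2:
Let ψ₂ = V/F and solve Σ zᵢ(Kᵢ−1)/(1+ψ₂(Kᵢ−1)) = 0.
g(0) = ΣzᵢKᵢ − 1 = 0.630 and g(1) = 1 − Σzᵢ/Kᵢ = -0.080, so a root lies in (0, 1).
Newton iteration, ψ₂⁰ = 0.53:
  ψ₂ = 0.530: g = 0.1910, g' = -0.587 → ψ₂ = 0.855
  ψ₂ = 0.855: g = 0.0075, g' = -0.575 → ψ₂ = 0.868
Converged at ψ₂ = 0.868.
  1: x = 0.127, y = 0.318
  2: x = 0.135, y = 0.319
  3: x = 0.737, y = 0.363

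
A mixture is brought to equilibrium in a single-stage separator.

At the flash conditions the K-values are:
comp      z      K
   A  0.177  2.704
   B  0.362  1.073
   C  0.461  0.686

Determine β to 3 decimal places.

Material balance + equilibrium reduce to Σ zᵢ(Kᵢ−1)/(1+β(Kᵢ−1)) = 0.
Feasibility: ΣzᵢKᵢ = 1.183, Σzᵢ/Kᵢ = 1.075 — both > 1, two phases present.
Iterate (Newton) starting at β = 0.68:
  β = 0.680: g = -0.0192, g' = -0.186 → β = 0.577
  β = 0.577: g = 0.0007, g' = -0.200 → β = 0.580
Converged at β = 0.580.

β = 0.580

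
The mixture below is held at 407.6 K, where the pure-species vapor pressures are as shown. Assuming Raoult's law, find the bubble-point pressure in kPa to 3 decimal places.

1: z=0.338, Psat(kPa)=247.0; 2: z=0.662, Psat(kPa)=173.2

Pbub = 198.144 kPa

At the bubble point ψ → 0, so ΣzᵢKᵢ = 1 with Kᵢ = Pᵢˢᵃᵗ/P ⇒ P = ΣzᵢPᵢˢᵃᵗ.
P = 0.338·247.0 + 0.662·173.2 = 198.144 kPa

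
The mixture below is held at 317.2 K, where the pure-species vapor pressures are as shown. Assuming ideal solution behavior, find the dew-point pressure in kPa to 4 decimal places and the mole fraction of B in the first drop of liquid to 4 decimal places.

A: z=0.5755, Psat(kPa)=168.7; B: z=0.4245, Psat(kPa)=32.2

At the dew point ψ → 1, so Σzᵢ/Kᵢ = 1 with Kᵢ = Pᵢˢᵃᵗ/P ⇒ 1/P = Σzᵢ/Pᵢˢᵃᵗ.
1/P = 0.5755/168.7 + 0.4245/32.2 = 0.0165946 ⇒ P = 60.2605 kPa
xᵢ = zᵢP/Pᵢˢᵃᵗ ⇒ x_B = 0.4245·60.2605/32.2 = 0.7944

Pdew = 60.2605 kPa, x_B = 0.7944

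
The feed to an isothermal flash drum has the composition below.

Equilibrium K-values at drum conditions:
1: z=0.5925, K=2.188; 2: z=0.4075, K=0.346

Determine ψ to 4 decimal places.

ψ = 0.5629

Binary case is linear: z₁(K₁−1)(1+ψ(K₂−1)) + z₂(K₂−1)(1+ψ(K₁−1)) = 0
⇒ ψ = [z₁(K₁−1)+z₂(K₂−1)] / [−(K₁−1)(K₂−1)] = 0.43739/0.77695 = 0.5629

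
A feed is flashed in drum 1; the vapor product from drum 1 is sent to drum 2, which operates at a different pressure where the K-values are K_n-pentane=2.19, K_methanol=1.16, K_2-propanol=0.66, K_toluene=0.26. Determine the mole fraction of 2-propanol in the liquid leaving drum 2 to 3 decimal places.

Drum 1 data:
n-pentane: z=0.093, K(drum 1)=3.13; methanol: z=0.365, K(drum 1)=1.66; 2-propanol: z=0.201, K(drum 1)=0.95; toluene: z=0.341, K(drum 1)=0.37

Drum 1:
Material balance + equilibrium reduce to Σ zᵢ(Kᵢ−1)/(1+ψ₁(Kᵢ−1)) = 0.
g(0) = ΣzᵢKᵢ − 1 = 0.214 and g(1) = 1 − Σzᵢ/Kᵢ = -0.383, so a root lies in (0, 1).
Iterate (Newton) starting at ψ₁ = 0.5:
  ψ₁ = 0.500: g = -0.0469, g' = -0.478 → ψ₁ = 0.402
  ψ₁ = 0.402: g = -0.0008, g' = -0.465 → ψ₁ = 0.400
Converged at ψ₁ = 0.400.
Drum-1 compositions:
  n-pentane: x = 0.050, y = 0.157
  methanol: x = 0.289, y = 0.479
  2-propanol: x = 0.205, y = 0.195
  toluene: x = 0.456, y = 0.169
Drum-2 feed = drum-1 vapor: z₂ = (0.1571, 0.4793, 0.1948, 0.1687).
Drum 2:
Rachford–Rice: g(ψ₂) = Σ zᵢ(Kᵢ−1)/(1+ψ₂(Kᵢ−1)) = 0.
Feasibility: ΣzᵢKᵢ = 1.073, Σzᵢ/Kᵢ = 1.429 — both > 1, two phases present.
Newton–Raphson from ψ₂ = 0.36:
  ψ₂ = 0.360: g = -0.0422, g' = -0.321 → ψ₂ = 0.228
  ψ₂ = 0.228: g = -0.0010, g' = -0.309 → ψ₂ = 0.225
Converged at ψ₂ = 0.225.
  n-pentane: x = 0.124, y = 0.271
  methanol: x = 0.463, y = 0.537
  2-propanol: x = 0.211, y = 0.139
  toluene: x = 0.202, y = 0.053

x_2-propanol (drum 2) = 0.211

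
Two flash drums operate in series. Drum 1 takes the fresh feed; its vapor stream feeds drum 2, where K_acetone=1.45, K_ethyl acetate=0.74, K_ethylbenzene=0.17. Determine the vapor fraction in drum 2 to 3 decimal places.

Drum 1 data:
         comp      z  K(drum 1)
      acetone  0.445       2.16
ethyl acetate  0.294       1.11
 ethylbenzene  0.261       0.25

V/F (drum 2) = 0.365

Drum 1:
Material balance + equilibrium reduce to Σ zᵢ(Kᵢ−1)/(1+ψ₁(Kᵢ−1)) = 0.
g(0) = ΣzᵢKᵢ − 1 = 0.353 and g(1) = 1 − Σzᵢ/Kᵢ = -0.515, so a root lies in (0, 1).
Newton–Raphson from ψ₁ = 0.5:
  ψ₁ = 0.500: g = 0.0442, g' = -0.619 → ψ₁ = 0.571
  ψ₁ = 0.571: g = -0.0017, g' = -0.669 → ψ₁ = 0.569
Converged at ψ₁ = 0.569.
Drum-1 compositions:
  acetone: x = 0.268, y = 0.579
  ethyl acetate: x = 0.277, y = 0.307
  ethylbenzene: x = 0.455, y = 0.114
Drum-2 feed = drum-1 vapor: z₂ = (0.5791, 0.3071, 0.1138).
Drum 2:
Let ψ₂ = V/F and solve Σ zᵢ(Kᵢ−1)/(1+ψ₂(Kᵢ−1)) = 0.
Check two-phase: ΣzᵢKᵢ = 1.086 > 1 and Σzᵢ/Kᵢ = 1.484 > 1, so g(0) = 0.086 > 0 and g(1) = -0.484 < 0.
Newton iteration, ψ₂⁰ = 0.63:
  ψ₂ = 0.630: g = -0.0905, g' = -0.445 → ψ₂ = 0.427
  ψ₂ = 0.427: g = -0.0175, g' = -0.297 → ψ₂ = 0.368
  ψ₂ = 0.368: g = -0.0007, g' = -0.274 → ψ₂ = 0.365
Converged at ψ₂ = 0.365.
  acetone: x = 0.497, y = 0.721
  ethyl acetate: x = 0.339, y = 0.251
  ethylbenzene: x = 0.163, y = 0.028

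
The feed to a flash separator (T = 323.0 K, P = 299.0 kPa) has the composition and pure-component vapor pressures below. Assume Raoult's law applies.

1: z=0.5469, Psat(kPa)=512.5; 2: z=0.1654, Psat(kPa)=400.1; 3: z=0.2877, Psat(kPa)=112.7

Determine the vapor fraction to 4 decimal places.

Raoult's law: Kᵢ = Pᵢˢᵃᵗ/P = Pᵢˢᵃᵗ/299.0.
  K_1 = 512.5/299.0 = 1.714047, K_2 = 400.1/299.0 = 1.338127, K_3 = 112.7/299.0 = 0.376923
Iterate (Newton) starting at ψ = 0.7:
  ψ = 0.7000: g = -0.01233, g' = -0.4876 → ψ = 0.6747
  ψ = 0.6747: g = -0.00020, g' = -0.4720 → ψ = 0.6743
Converged at ψ = 0.6743.

ψ = 0.6743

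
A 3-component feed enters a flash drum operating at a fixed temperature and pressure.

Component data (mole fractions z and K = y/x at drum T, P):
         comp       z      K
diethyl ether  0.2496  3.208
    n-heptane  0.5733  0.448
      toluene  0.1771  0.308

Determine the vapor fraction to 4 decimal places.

Material balance + equilibrium reduce to Σ zᵢ(Kᵢ−1)/(1+ψ(Kᵢ−1)) = 0.
Check two-phase: ΣzᵢKᵢ = 1.1121 > 1 and Σzᵢ/Kᵢ = 1.9325 > 1, so g(0) = 0.1121 > 0 and g(1) = -0.9325 < 0.
Newton–Raphson from ψ = 0.41:
  ψ = 0.4100: g = -0.29087, g' = -0.7923 → ψ = 0.0429
  ψ = 0.0429: g = 0.05299, g' = -1.2887 → ψ = 0.0840
  ψ = 0.0840: g = 0.00291, g' = -1.1535 → ψ = 0.0865
Converged at ψ = 0.0865.

ψ = 0.0865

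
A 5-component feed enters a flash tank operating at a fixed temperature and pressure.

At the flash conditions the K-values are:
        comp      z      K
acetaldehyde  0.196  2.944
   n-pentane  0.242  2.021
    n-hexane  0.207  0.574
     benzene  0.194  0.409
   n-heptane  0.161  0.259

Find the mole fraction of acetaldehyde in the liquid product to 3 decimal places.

x_acetaldehyde = 0.117

Let ψ = V/F and solve Σ zᵢ(Kᵢ−1)/(1+ψ(Kᵢ−1)) = 0.
Check two-phase: ΣzᵢKᵢ = 1.306 > 1 and Σzᵢ/Kᵢ = 1.643 > 1, so g(0) = 0.306 > 0 and g(1) = -0.643 < 0.
Iterate (Newton) starting at ψ = 0.36:
  ψ = 0.360: g = -0.0077, g' = -0.717 → ψ = 0.349
Converged at ψ = 0.349.
Compositions from xᵢ = zᵢ/(1+ψ(Kᵢ−1)), yᵢ = Kᵢxᵢ:
  acetaldehyde: x = 0.117, y = 0.344
  n-pentane: x = 0.178, y = 0.361
  n-hexane: x = 0.243, y = 0.140
  benzene: x = 0.244, y = 0.100
  n-heptane: x = 0.217, y = 0.056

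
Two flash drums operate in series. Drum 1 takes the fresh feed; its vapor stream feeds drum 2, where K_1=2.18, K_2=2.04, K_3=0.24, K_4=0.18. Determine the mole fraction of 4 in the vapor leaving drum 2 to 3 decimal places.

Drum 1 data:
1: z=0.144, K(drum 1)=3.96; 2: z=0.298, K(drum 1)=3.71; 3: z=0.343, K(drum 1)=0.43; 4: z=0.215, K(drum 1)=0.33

y_4 (drum 2) = 0.037

Drum 1:
Rachford–Rice: g(ψ₁) = Σ zᵢ(Kᵢ−1)/(1+ψ₁(Kᵢ−1)) = 0.
g(0) = ΣzᵢKᵢ − 1 = 0.894 and g(1) = 1 − Σzᵢ/Kᵢ = -0.566, so a root lies in (0, 1).
Newton iteration, ψ₁⁰ = 0.5:
  ψ₁ = 0.500: g = 0.0247, g' = -1.036 → ψ₁ = 0.524
Converged at ψ₁ = 0.524.
Drum-1 compositions:
  1: x = 0.056, y = 0.224
  2: x = 0.123, y = 0.457
  3: x = 0.489, y = 0.210
  4: x = 0.331, y = 0.109
Drum-2 feed = drum-1 vapor: z₂ = (0.2235, 0.4568, 0.2103, 0.1093).
Drum 2:
Newton iteration, ψ₂⁰ = 0.5:
  ψ₂ = 0.500: g = 0.0687, g' = -0.864 → ψ₂ = 0.579
  ψ₂ = 0.579: g = -0.0034, g' = -0.957 → ψ₂ = 0.576
Converged at ψ₂ = 0.576.
  1: x = 0.133, y = 0.290
  2: x = 0.286, y = 0.583
  3: x = 0.374, y = 0.090
  4: x = 0.207, y = 0.037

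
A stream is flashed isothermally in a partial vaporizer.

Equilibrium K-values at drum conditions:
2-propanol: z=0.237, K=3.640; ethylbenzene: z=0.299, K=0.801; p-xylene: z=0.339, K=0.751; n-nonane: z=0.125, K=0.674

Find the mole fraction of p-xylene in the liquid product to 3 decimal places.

Rachford–Rice: g(ψ) = Σ zᵢ(Kᵢ−1)/(1+ψ(Kᵢ−1)) = 0.
Feasibility: ΣzᵢKᵢ = 1.441, Σzᵢ/Kᵢ = 1.075 — both > 1, two phases present.
Iterate (Newton) starting at ψ = 0.49:
  ψ = 0.490: g = 0.0622, g' = -0.375 → ψ = 0.656
  ψ = 0.656: g = 0.0078, g' = -0.288 → ψ = 0.683
  ψ = 0.683: g = 0.0001, g' = -0.278 → ψ = 0.684
Converged at ψ = 0.684.
Compositions from xᵢ = zᵢ/(1+ψ(Kᵢ−1)), yᵢ = Kᵢxᵢ:
  2-propanol: x = 0.084, y = 0.308
  ethylbenzene: x = 0.346, y = 0.277
  p-xylene: x = 0.409, y = 0.307
  n-nonane: x = 0.161, y = 0.108

x_p-xylene = 0.409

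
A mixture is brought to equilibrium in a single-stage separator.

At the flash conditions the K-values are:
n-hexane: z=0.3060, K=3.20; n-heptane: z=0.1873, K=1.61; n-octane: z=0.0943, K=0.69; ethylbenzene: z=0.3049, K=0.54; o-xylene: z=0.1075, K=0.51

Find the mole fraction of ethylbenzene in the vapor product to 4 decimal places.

Rachford–Rice: g(V/F) = Σ zᵢ(Kᵢ−1)/(1+V/F(Kᵢ−1)) = 0.
g(0) = ΣzᵢKᵢ − 1 = 0.5653 and g(1) = 1 − Σzᵢ/Kᵢ = -0.1240, so a root lies in (0, 1).
Iterate (Newton) starting at V/F = 0.5:
  V/F = 0.5000: g = 0.12161, g' = -0.5435 → V/F = 0.7237
  V/F = 0.7237: g = 0.00940, g' = -0.4760 → V/F = 0.7435
Converged at V/F = 0.7435.
Compositions from xᵢ = zᵢ/(1+V/F(Kᵢ−1)), yᵢ = Kᵢxᵢ:
  n-hexane: x = 0.1161, y = 0.3715
  n-heptane: x = 0.1289, y = 0.2075
  n-octane: x = 0.1225, y = 0.0846
  ethylbenzene: x = 0.4634, y = 0.2502
  o-xylene: x = 0.1691, y = 0.0862

y_ethylbenzene = 0.2502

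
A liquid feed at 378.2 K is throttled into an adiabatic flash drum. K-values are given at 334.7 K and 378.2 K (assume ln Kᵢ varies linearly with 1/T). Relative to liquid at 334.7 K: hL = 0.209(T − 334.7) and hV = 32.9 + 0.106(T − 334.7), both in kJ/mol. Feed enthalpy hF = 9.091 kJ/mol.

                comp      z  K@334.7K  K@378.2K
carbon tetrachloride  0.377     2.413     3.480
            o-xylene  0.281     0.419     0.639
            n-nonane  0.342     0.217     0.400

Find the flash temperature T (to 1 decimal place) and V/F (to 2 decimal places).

Adiabatic flash: solve Rachford–Rice at each trial T, then check hF = ψ·hV(T) + (1−ψ)·hL(T).
  T = 334.7 K: K = (2.413, 0.419, 0.217), RR gives ψ = 0.103, H_out = 3.392 kJ/mol
  T = 378.2 K: K = (3.480, 0.639, 0.400), RR gives ψ = 0.501, H_out = 23.318 kJ/mol
  T = 356.4 K: K = (2.929, 0.524, 0.300), RR gives ψ = 0.302, H_out = 13.786 kJ/mol
  T = 345.5 K: K = (2.665, 0.470, 0.256), RR gives ψ = 0.206, H_out = 8.802 kJ/mol
  T = 350.9 K: K = (2.795, 0.496, 0.277), RR gives ψ = 0.254, H_out = 11.313 kJ/mol
  T = 348.2 K: K = (2.730, 0.483, 0.267), RR gives ψ = 0.230, H_out = 10.069 kJ/mol
  T = 346.9 K: K = (2.699, 0.477, 0.262), RR gives ψ = 0.218, H_out = 9.462 kJ/mol
Linear interpolation between T = 345.5 (H_out = 8.802) and T = 346.9 (H_out = 9.462) on hF = 9.091 gives T ≈ 346.1 K, at which ψ = 0.21.

T = 346.1 K, V/F = 0.21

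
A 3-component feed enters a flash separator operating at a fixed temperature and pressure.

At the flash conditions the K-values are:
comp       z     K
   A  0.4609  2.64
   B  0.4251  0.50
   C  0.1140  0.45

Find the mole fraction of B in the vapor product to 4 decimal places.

Material balance + equilibrium reduce to Σ zᵢ(Kᵢ−1)/(1+V/F(Kᵢ−1)) = 0.
Check two-phase: ΣzᵢKᵢ = 1.4806 > 1 and Σzᵢ/Kᵢ = 1.2781 > 1, so g(0) = 0.4806 > 0 and g(1) = -0.2781 < 0.
Newton iteration, V/F⁰ = 0.31:
  V/F = 0.3100: g = 0.17398, g' = -0.7438 → V/F = 0.5439
  V/F = 0.5439: g = 0.01810, g' = -0.6170 → V/F = 0.5732
  V/F = 0.5732: g = 0.00008, g' = -0.6117 → V/F = 0.5734
Converged at V/F = 0.5734.
Compositions from xᵢ = zᵢ/(1+V/F(Kᵢ−1)), yᵢ = Kᵢxᵢ:
  A: x = 0.2375, y = 0.6271
  B: x = 0.5960, y = 0.2980
  C: x = 0.1665, y = 0.0749

y_B = 0.2980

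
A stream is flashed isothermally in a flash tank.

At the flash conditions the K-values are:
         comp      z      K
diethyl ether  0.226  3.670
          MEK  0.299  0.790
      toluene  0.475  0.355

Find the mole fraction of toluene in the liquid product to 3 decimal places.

x_toluene = 0.536

Iterate (Newton) starting at V/F = 0.61:
  V/F = 0.610: g = -0.3476, g' = -0.788 → V/F = 0.169
  V/F = 0.169: g = 0.0071, g' = -1.029 → V/F = 0.176
Converged at V/F = 0.176.
Compositions from xᵢ = zᵢ/(1+V/F(Kᵢ−1)), yᵢ = Kᵢxᵢ:
  diethyl ether: x = 0.154, y = 0.565
  MEK: x = 0.310, y = 0.245
  toluene: x = 0.536, y = 0.190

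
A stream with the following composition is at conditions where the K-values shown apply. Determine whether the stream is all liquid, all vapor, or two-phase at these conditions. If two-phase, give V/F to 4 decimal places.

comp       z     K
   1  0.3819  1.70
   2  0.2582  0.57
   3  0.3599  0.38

all liquid

ΣzᵢKᵢ = 0.9332; Σzᵢ/Kᵢ = 1.6247.
Since ΣzᵢKᵢ < 1 the mixture is below its bubble point — single liquid phase.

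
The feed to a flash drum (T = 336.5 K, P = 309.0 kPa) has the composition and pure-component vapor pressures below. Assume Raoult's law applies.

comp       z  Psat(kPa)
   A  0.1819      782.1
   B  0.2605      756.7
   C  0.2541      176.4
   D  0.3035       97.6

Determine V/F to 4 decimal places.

V/F = 0.3919

Raoult's law: Kᵢ = Pᵢˢᵃᵗ/P = Pᵢˢᵃᵗ/309.0.
  K_A = 782.1/309.0 = 2.531068, K_B = 756.7/309.0 = 2.448867, K_C = 176.4/309.0 = 0.570874, K_D = 97.6/309.0 = 0.315858
Material balance + equilibrium reduce to Σ zᵢ(Kᵢ−1)/(1+V/F(Kᵢ−1)) = 0.
g(0) = ΣzᵢKᵢ − 1 = 0.3393 and g(1) = 1 − Σzᵢ/Kᵢ = -0.5842, so a root lies in (0, 1).
Newton iteration, V/F⁰ = 0.61:
  V/F = 0.6100: g = -0.15970, g' = -0.7724 → V/F = 0.4032
  V/F = 0.4032: g = -0.00817, g' = -0.7202 → V/F = 0.3919
Converged at V/F = 0.3919.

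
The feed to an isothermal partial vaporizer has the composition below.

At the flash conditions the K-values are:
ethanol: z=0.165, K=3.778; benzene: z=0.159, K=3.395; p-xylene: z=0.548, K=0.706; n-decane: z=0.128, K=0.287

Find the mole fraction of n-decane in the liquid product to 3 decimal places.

Let ψ = V/F and solve Σ zᵢ(Kᵢ−1)/(1+ψ(Kᵢ−1)) = 0.
Feasibility: ΣzᵢKᵢ = 1.587, Σzᵢ/Kᵢ = 1.313 — both > 1, two phases present.
Iterate (Newton) starting at ψ = 0.64:
  ψ = 0.640: g = -0.0510, g' = -0.599 → ψ = 0.555
Converged at ψ = 0.555.
Compositions from xᵢ = zᵢ/(1+ψ(Kᵢ−1)), yᵢ = Kᵢxᵢ:
  ethanol: x = 0.065, y = 0.245
  benzene: x = 0.068, y = 0.232
  p-xylene: x = 0.655, y = 0.462
  n-decane: x = 0.212, y = 0.061

x_n-decane = 0.212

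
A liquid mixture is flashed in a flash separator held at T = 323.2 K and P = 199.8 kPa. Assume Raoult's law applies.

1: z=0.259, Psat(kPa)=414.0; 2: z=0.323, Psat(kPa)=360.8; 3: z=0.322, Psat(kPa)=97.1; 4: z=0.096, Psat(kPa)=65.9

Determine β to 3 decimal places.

β = 0.595

Raoult's law: Kᵢ = Pᵢˢᵃᵗ/P = Pᵢˢᵃᵗ/199.8.
  K_1 = 414.0/199.8 = 2.07207, K_2 = 360.8/199.8 = 1.80581, K_3 = 97.1/199.8 = 0.48599, K_4 = 65.9/199.8 = 0.32983
Material balance + equilibrium reduce to Σ zᵢ(Kᵢ−1)/(1+β(Kᵢ−1)) = 0.
Check two-phase: ΣzᵢKᵢ = 1.308 > 1 and Σzᵢ/Kᵢ = 1.257 > 1, so g(0) = 0.308 > 0 and g(1) = -0.257 < 0.
Iterate (Newton) starting at β = 0.5:
  β = 0.500: g = 0.0468, g' = -0.484 → β = 0.597
  β = 0.597: g = -0.0008, g' = -0.503 → β = 0.595
Converged at β = 0.595.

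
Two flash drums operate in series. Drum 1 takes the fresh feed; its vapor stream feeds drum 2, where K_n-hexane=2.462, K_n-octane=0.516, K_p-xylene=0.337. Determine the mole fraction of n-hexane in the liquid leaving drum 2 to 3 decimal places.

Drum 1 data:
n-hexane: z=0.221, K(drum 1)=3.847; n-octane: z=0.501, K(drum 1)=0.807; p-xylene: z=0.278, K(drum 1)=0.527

Drum 1:
Iterate (Newton) starting at ψ₁ = 0.5:
  ψ₁ = 0.500: g = -0.0196, g' = -0.435 → ψ₁ = 0.455
  ψ₁ = 0.455: g = 0.0006, g' = -0.464 → ψ₁ = 0.456
Converged at ψ₁ = 0.456.
Drum-1 compositions:
  n-hexane: x = 0.096, y = 0.370
  n-octane: x = 0.549, y = 0.443
  p-xylene: x = 0.354, y = 0.187
Drum-2 feed = drum-1 vapor: z₂ = (0.3698, 0.4433, 0.1868).
Drum 2:
Let ψ₂ = V/F and solve Σ zᵢ(Kᵢ−1)/(1+ψ₂(Kᵢ−1)) = 0.
Feasibility: ΣzᵢKᵢ = 1.202, Σzᵢ/Kᵢ = 1.564 — both > 1, two phases present.
Newton iteration, ψ₂⁰ = 0.5:
  ψ₂ = 0.500: g = -0.1560, g' = -0.628 → ψ₂ = 0.252
  ψ₂ = 0.252: g = 0.0022, g' = -0.675 → ψ₂ = 0.255
Converged at ψ₂ = 0.255.
  n-hexane: x = 0.269, y = 0.663
  n-octane: x = 0.506, y = 0.261
  p-xylene: x = 0.225, y = 0.076

x_n-hexane (drum 2) = 0.269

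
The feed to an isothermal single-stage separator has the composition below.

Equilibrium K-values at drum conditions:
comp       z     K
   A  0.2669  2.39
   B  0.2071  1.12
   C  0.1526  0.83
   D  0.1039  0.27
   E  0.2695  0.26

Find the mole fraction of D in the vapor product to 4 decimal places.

Iterate (Newton) starting at β = 0.65:
  β = 0.6500: g = -0.33980, g' = -0.8988 → β = 0.2720
  β = 0.2720: g = -0.07822, g' = -0.5967 → β = 0.1409
  β = 0.1409: g = 0.00093, g' = -0.6209 → β = 0.1424
Converged at β = 0.1424.
Compositions from xᵢ = zᵢ/(1+β(Kᵢ−1)), yᵢ = Kᵢxᵢ:
  A: x = 0.2228, y = 0.5325
  B: x = 0.2036, y = 0.2281
  C: x = 0.1564, y = 0.1298
  D: x = 0.1159, y = 0.0313
  E: x = 0.3012, y = 0.0783

y_D = 0.0313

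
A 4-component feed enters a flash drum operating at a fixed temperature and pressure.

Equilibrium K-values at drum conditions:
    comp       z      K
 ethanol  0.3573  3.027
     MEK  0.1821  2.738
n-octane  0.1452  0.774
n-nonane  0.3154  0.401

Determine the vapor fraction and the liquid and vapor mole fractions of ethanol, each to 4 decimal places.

Let ψ = V/F and solve Σ zᵢ(Kᵢ−1)/(1+ψ(Kᵢ−1)) = 0.
g(0) = ΣzᵢKᵢ − 1 = 0.8190 and g(1) = 1 − Σzᵢ/Kᵢ = -0.1587, so a root lies in (0, 1).
Iterate (Newton) starting at ψ = 0.53:
  ψ = 0.5300: g = 0.19981, g' = -0.7427 → ψ = 0.7990
  ψ = 0.7990: g = 0.00657, g' = -0.7377 → ψ = 0.8079
Converged at ψ = 0.8079.
Compositions from xᵢ = zᵢ/(1+ψ(Kᵢ−1)), yᵢ = Kᵢxᵢ:
  ethanol: x = 0.1355, y = 0.4100
  MEK: x = 0.0757, y = 0.2074
  n-octane: x = 0.1776, y = 0.1375
  n-nonane: x = 0.6112, y = 0.2451

ψ = 0.8079, x_ethanol = 0.1355, y_ethanol = 0.4100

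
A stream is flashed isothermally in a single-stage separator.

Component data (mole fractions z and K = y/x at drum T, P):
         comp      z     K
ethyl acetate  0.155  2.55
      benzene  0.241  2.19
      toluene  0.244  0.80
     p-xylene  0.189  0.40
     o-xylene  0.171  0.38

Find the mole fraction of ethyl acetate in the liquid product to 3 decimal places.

Rachford–Rice: g(V/F) = Σ zᵢ(Kᵢ−1)/(1+V/F(Kᵢ−1)) = 0.
g(0) = ΣzᵢKᵢ − 1 = 0.259 and g(1) = 1 − Σzᵢ/Kᵢ = -0.398, so a root lies in (0, 1).
Iterate (Newton) starting at V/F = 0.5:
  V/F = 0.500: g = -0.0547, g' = -0.541 → V/F = 0.399
Converged at V/F = 0.399.
Compositions from xᵢ = zᵢ/(1+V/F(Kᵢ−1)), yᵢ = Kᵢxᵢ:
  ethyl acetate: x = 0.096, y = 0.244
  benzene: x = 0.163, y = 0.358
  toluene: x = 0.265, y = 0.212
  p-xylene: x = 0.248, y = 0.099
  o-xylene: x = 0.227, y = 0.086

x_ethyl acetate = 0.096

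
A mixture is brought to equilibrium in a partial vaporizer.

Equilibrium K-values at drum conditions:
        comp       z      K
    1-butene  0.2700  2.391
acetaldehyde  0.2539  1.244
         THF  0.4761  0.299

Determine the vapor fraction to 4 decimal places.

Let ψ = V/F and solve Σ zᵢ(Kᵢ−1)/(1+ψ(Kᵢ−1)) = 0.
Check two-phase: ΣzᵢKᵢ = 1.1038 > 1 and Σzᵢ/Kᵢ = 1.9093 > 1, so g(0) = 0.1038 > 0 and g(1) = -0.9093 < 0.
Iterate (Newton) starting at ψ = 0.5:
  ψ = 0.5000: g = -0.23713, g' = -0.7483 → ψ = 0.1831
  ψ = 0.1831: g = -0.02427, g' = -0.6536 → ψ = 0.1460
  ψ = 0.1460: g = 0.00020, g' = -0.6654 → ψ = 0.1463
Converged at ψ = 0.1463.

ψ = 0.1463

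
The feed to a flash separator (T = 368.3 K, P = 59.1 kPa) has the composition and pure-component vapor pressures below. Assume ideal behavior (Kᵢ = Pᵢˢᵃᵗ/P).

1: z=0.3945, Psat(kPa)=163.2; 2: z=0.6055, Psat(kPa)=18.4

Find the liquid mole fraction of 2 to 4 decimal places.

Raoult's law: Kᵢ = Pᵢˢᵃᵗ/P = Pᵢˢᵃᵗ/59.1.
  K_1 = 163.2/59.1 = 2.761421, K_2 = 18.4/59.1 = 0.311337
Material balance + equilibrium reduce to Σ zᵢ(Kᵢ−1)/(1+ψ(Kᵢ−1)) = 0.
g(0) = ΣzᵢKᵢ − 1 = 0.2779 and g(1) = 1 − Σzᵢ/Kᵢ = -1.0877, so a root lies in (0, 1).
Binary case is linear: z₁(K₁−1)(1+ψ(K₂−1)) + z₂(K₂−1)(1+ψ(K₁−1)) = 0
⇒ ψ = [z₁(K₁−1)+z₂(K₂−1)] / [−(K₁−1)(K₂−1)] = 0.27790/1.21303 = 0.2291
Compositions from xᵢ = zᵢ/(1+ψ(Kᵢ−1)), yᵢ = Kᵢxᵢ:
  1: x = 0.2811, y = 0.7762
  2: x = 0.7189, y = 0.2238

x_2 = 0.7189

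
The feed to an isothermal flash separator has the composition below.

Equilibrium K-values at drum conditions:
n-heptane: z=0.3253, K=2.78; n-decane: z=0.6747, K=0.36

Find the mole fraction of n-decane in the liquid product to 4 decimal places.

Let β = V/F and solve Σ zᵢ(Kᵢ−1)/(1+β(Kᵢ−1)) = 0.
g(0) = ΣzᵢKᵢ − 1 = 0.1472 and g(1) = 1 − Σzᵢ/Kᵢ = -0.9912, so a root lies in (0, 1).
Binary case is linear: z₁(K₁−1)(1+β(K₂−1)) + z₂(K₂−1)(1+β(K₁−1)) = 0
⇒ β = [z₁(K₁−1)+z₂(K₂−1)] / [−(K₁−1)(K₂−1)] = 0.14723/1.13920 = 0.1292
Compositions from xᵢ = zᵢ/(1+β(Kᵢ−1)), yᵢ = Kᵢxᵢ:
  n-heptane: x = 0.2645, y = 0.7352
  n-decane: x = 0.7355, y = 0.2648

x_n-decane = 0.7355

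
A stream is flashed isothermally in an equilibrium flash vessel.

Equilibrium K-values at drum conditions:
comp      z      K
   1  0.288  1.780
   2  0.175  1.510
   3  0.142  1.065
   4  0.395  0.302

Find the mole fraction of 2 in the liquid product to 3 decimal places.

x_2 = 0.165

Material balance + equilibrium reduce to Σ zᵢ(Kᵢ−1)/(1+β(Kᵢ−1)) = 0.
Check two-phase: ΣzᵢKᵢ = 1.047 > 1 and Σzᵢ/Kᵢ = 1.719 > 1, so g(0) = 0.047 > 0 and g(1) = -0.719 < 0.
Newton–Raphson from β = 0.42:
  β = 0.420: g = -0.1384, g' = -0.516 → β = 0.152
  β = 0.152: g = -0.0156, g' = -0.421 → β = 0.115
Converged at β = 0.115.
Compositions from xᵢ = zᵢ/(1+β(Kᵢ−1)), yᵢ = Kᵢxᵢ:
  1: x = 0.264, y = 0.471
  2: x = 0.165, y = 0.250
  3: x = 0.141, y = 0.150
  4: x = 0.429, y = 0.130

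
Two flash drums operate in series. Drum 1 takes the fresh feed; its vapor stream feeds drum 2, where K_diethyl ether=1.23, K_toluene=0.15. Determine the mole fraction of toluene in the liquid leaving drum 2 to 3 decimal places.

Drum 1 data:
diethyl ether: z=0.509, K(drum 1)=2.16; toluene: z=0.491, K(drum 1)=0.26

Drum 1:
Let ψ₁ = V/F and solve Σ zᵢ(Kᵢ−1)/(1+ψ₁(Kᵢ−1)) = 0.
Check two-phase: ΣzᵢKᵢ = 1.227 > 1 and Σzᵢ/Kᵢ = 2.124 > 1, so g(0) = 0.227 > 0 and g(1) = -1.124 < 0.
Binary case is linear: z₁(K₁−1)(1+ψ₁(K₂−1)) + z₂(K₂−1)(1+ψ₁(K₁−1)) = 0
⇒ ψ₁ = [z₁(K₁−1)+z₂(K₂−1)] / [−(K₁−1)(K₂−1)] = 0.2271/0.8584 = 0.265
Drum-1 compositions:
  diethyl ether: x = 0.389, y = 0.841
  toluene: x = 0.611, y = 0.159
Drum-2 feed = drum-1 vapor: z₂ = (0.8413, 0.1587).
Drum 2:
Material balance + equilibrium reduce to Σ zᵢ(Kᵢ−1)/(1+ψ₂(Kᵢ−1)) = 0.
Check two-phase: ΣzᵢKᵢ = 1.059 > 1 and Σzᵢ/Kᵢ = 1.742 > 1, so g(0) = 0.059 > 0 and g(1) = -0.742 < 0.
Newton iteration, ψ₂⁰ = 0.5:
  ψ₂ = 0.500: g = -0.0611, g' = -0.383 → ψ₂ = 0.340
  ψ₂ = 0.340: g = -0.0104, g' = -0.265 → ψ₂ = 0.301
  ψ₂ = 0.301: g = -0.0004, g' = -0.246 → ψ₂ = 0.300
Converged at ψ₂ = 0.300.
  diethyl ether: x = 0.787, y = 0.968
  toluene: x = 0.213, y = 0.032

x_toluene (drum 2) = 0.213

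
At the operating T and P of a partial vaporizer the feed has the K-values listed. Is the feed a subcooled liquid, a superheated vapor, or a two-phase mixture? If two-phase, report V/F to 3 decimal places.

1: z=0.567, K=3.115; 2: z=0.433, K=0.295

two-phase, V/F = 0.600

ΣzᵢKᵢ = 1.894; Σzᵢ/Kᵢ = 1.650.
Both exceed 1, so a two-phase solution exists.
Iterate (Newton) starting at ψ = 0.5:
  ψ = 0.500: g = 0.1114, g' = -1.112 → ψ = 0.600
Converged at ψ = 0.600.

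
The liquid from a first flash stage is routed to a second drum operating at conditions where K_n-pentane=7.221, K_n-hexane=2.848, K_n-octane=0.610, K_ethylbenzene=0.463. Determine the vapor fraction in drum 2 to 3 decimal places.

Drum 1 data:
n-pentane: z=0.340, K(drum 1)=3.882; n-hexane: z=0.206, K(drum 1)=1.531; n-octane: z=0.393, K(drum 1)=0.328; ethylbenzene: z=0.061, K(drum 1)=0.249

V/F (drum 2) = 0.496

Drum 1:
Rachford–Rice: g(ψ₁) = Σ zᵢ(Kᵢ−1)/(1+ψ₁(Kᵢ−1)) = 0.
Check two-phase: ΣzᵢKᵢ = 1.779 > 1 and Σzᵢ/Kᵢ = 1.665 > 1, so g(0) = 0.779 > 0 and g(1) = -0.665 < 0.
Iterate (Newton) starting at ψ₁ = 0.5:
  ψ₁ = 0.500: g = 0.0168, g' = -1.001 → ψ₁ = 0.517
Converged at ψ₁ = 0.517.
Drum-1 compositions:
  n-pentane: x = 0.137, y = 0.530
  n-hexane: x = 0.162, y = 0.247
  n-octane: x = 0.602, y = 0.197
  ethylbenzene: x = 0.100, y = 0.025
Drum-2 feed = drum-1 liquid: z₂ = (0.1366, 0.1616, 0.6021, 0.0997).
Drum 2:
Let ψ₂ = V/F and solve Σ zᵢ(Kᵢ−1)/(1+ψ₂(Kᵢ−1)) = 0.
g(0) = ΣzᵢKᵢ − 1 = 0.860 and g(1) = 1 − Σzᵢ/Kᵢ = -0.278, so a root lies in (0, 1).
Newton iteration, ψ₂⁰ = 0.5:
  ψ₂ = 0.500: g = -0.0029, g' = -0.657 → ψ₂ = 0.496
Converged at ψ₂ = 0.496.
  n-pentane: x = 0.033, y = 0.242
  n-hexane: x = 0.084, y = 0.240
  n-octane: x = 0.746, y = 0.455
  ethylbenzene: x = 0.136, y = 0.063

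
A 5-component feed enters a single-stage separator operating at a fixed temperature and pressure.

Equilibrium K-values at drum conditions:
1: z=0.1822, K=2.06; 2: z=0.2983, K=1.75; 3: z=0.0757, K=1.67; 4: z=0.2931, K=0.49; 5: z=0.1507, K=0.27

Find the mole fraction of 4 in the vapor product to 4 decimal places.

Material balance + equilibrium reduce to Σ zᵢ(Kᵢ−1)/(1+ψ(Kᵢ−1)) = 0.
g(0) = ΣzᵢKᵢ − 1 = 0.2081 and g(1) = 1 − Σzᵢ/Kᵢ = -0.4605, so a root lies in (0, 1).
Iterate (Newton) starting at ψ = 0.5:
  ψ = 0.5000: g = -0.04696, g' = -0.5318 → ψ = 0.4117
  ψ = 0.4117: g = -0.00133, g' = -0.5043 → ψ = 0.4090
Converged at ψ = 0.4090.
Compositions from xᵢ = zᵢ/(1+ψ(Kᵢ−1)), yᵢ = Kᵢxᵢ:
  1: x = 0.1271, y = 0.2618
  2: x = 0.2283, y = 0.3995
  3: x = 0.0594, y = 0.0992
  4: x = 0.3704, y = 0.1815
  5: x = 0.2149, y = 0.0580

y_4 = 0.1815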